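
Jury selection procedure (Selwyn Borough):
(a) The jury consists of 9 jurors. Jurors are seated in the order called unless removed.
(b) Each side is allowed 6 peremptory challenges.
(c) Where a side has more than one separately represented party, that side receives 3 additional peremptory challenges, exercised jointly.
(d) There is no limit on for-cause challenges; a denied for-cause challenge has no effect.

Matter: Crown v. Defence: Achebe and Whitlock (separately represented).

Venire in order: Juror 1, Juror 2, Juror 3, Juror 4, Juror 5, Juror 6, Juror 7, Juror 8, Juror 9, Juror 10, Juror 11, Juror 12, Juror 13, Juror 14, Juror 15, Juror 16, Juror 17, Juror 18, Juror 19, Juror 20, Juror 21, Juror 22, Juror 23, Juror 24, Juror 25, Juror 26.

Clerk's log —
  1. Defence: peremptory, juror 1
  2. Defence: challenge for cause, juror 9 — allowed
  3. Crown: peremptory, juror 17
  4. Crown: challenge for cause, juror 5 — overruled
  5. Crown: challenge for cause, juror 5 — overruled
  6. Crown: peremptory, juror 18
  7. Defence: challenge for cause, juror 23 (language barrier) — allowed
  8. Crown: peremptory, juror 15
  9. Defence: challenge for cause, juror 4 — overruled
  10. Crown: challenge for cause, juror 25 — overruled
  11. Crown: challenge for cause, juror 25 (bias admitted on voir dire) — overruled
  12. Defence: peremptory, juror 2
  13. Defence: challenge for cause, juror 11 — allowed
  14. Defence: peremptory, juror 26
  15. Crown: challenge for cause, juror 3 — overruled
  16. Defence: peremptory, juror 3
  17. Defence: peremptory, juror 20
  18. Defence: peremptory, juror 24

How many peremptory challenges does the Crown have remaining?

3

Crown allotment: 6.
Crown peremptories used: #17, #18, #15 — 3 (for-cause on #5, #5, #25, #25, #3 don't count).
Remaining: 6 − 3 = 3.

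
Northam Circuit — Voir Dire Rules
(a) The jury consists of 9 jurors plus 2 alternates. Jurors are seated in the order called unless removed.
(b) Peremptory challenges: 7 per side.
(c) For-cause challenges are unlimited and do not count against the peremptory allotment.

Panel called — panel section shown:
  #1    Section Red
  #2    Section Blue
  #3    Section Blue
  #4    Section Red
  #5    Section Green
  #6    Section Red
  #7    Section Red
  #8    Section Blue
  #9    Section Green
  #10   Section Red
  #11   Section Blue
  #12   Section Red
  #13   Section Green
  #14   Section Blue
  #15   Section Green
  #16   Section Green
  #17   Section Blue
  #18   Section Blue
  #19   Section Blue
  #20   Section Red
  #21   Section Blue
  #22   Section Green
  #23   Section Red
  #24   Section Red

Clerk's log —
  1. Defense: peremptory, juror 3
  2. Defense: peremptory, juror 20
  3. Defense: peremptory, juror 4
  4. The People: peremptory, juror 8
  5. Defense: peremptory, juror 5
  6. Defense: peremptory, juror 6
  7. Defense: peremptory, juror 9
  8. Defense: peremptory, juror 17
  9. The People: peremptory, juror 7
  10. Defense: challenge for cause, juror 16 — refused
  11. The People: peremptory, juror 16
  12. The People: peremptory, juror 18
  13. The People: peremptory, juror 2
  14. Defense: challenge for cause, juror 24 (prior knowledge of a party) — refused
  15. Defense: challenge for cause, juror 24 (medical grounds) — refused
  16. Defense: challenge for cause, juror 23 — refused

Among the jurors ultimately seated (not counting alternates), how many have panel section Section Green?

2

Removed: #2, #3, #4, #5, #6, #7, #8, #9, #16, #17, #18, #20.
Seated jurors 1–9: #1, #10, #11, #12, #13, #14, #15, #19, #21 (alternates #22, #23 not counted).
Of those, in Section Green: #13, #15 → 2.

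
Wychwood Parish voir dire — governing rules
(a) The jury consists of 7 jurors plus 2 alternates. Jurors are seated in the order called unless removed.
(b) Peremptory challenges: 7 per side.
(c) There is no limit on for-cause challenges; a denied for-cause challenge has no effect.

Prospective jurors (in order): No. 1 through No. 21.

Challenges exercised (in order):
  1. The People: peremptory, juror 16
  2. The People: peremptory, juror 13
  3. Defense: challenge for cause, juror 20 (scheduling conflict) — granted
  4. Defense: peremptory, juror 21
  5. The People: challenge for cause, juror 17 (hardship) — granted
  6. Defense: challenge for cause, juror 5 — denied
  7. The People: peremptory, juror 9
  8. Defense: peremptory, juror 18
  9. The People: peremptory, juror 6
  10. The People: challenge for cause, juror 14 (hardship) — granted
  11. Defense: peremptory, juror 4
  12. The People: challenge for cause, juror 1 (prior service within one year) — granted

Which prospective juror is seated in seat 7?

Removed: #1, #4, #6, #9, #13, #14, #16, #17, #18, #20, #21. (#5 stays — for-cause denied.)
Seating in order: seats 1–7 → #2, #3, #5, #7, #8, #10, #11; alternates → #12, #15.
So seat 7 is #11.

11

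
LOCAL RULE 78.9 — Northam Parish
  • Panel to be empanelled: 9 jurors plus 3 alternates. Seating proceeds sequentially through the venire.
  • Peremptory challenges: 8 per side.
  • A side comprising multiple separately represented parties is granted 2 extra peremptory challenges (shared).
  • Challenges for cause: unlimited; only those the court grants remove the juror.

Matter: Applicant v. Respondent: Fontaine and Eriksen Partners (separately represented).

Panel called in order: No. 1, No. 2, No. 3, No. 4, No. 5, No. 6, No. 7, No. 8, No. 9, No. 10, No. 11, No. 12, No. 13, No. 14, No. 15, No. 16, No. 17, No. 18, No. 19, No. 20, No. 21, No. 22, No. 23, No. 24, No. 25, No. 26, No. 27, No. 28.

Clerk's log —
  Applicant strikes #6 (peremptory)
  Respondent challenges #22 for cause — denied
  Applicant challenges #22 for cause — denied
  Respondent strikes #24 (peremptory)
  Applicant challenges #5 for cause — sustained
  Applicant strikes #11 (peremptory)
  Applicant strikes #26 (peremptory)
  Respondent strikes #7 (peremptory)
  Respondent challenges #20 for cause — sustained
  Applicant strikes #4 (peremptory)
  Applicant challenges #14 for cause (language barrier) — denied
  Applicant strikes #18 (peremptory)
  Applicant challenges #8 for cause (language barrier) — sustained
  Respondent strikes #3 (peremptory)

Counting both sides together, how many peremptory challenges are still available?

Applicant allotment: 8. Respondent allotment: 8 base + 2 multi-party = 10.
Applicant peremptories used: #6, #11, #26, #4, #18 — 5 (for-cause on #22, #5, #14, #8 don't count).
Respondent peremptories used: #24, #7, #3 — 3 (for-cause on #22, #20 don't count).
Remaining: (8 − 5) + (10 − 3) = 10.

10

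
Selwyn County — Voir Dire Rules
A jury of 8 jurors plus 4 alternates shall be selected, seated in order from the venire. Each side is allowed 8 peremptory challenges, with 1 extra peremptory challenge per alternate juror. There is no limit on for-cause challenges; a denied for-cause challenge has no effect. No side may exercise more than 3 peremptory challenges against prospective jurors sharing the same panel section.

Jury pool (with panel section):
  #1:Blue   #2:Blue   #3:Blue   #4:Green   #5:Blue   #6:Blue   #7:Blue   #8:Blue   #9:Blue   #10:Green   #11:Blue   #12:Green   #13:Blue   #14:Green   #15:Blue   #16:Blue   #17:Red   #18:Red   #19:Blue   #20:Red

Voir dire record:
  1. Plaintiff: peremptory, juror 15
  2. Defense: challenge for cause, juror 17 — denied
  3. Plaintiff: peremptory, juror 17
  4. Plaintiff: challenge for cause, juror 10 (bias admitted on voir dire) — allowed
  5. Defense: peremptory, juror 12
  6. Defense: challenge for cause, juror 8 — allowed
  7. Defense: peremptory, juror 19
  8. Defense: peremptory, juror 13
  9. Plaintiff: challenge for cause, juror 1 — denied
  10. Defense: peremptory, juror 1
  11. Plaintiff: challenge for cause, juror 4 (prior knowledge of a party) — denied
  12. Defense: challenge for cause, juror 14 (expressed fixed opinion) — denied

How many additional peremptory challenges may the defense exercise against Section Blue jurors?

Defense peremptories so far: #12, #19, #13, #1 — 4 of 12 used, 8 left overall.
Against Section Blue: #19, #13, #1 — 3 used; per-section cap 3 leaves 0.
Binding limit: min(8, 0) = 0.

0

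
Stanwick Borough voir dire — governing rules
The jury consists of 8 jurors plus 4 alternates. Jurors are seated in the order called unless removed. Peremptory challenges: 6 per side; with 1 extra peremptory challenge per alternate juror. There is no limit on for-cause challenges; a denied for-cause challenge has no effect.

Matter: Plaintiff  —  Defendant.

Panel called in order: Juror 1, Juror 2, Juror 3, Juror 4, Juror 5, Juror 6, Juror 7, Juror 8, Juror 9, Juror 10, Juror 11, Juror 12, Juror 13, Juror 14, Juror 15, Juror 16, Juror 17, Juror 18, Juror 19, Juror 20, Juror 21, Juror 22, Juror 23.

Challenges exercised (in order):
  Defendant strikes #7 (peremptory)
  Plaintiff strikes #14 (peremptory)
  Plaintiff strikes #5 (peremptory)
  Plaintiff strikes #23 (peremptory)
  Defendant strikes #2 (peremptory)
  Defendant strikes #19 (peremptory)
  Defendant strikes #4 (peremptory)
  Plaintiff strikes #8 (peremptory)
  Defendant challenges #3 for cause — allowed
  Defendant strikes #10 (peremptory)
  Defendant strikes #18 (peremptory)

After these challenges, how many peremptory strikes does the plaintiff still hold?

Plaintiff allotment: 6 base + 1 × 4 alternates = 10.
Plaintiff peremptories used: #14, #5, #23, #8 — 4.
Remaining: 10 − 4 = 6.

6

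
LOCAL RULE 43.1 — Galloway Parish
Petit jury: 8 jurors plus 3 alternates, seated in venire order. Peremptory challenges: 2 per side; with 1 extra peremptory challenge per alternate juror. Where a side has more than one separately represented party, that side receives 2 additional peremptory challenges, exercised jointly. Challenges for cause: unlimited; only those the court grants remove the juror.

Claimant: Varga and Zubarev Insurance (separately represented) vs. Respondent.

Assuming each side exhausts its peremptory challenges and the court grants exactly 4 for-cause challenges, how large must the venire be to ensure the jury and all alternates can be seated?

Seats to fill: 8 + 3 alternates = 11.
Peremptories — Claimant: 2 + 1×3 + 2 = 7; Respondent: 2 + 1×3 = 5; total 12.
For-cause removals: 4.
Minimum venire: 11 + 12 + 4 = 27.

27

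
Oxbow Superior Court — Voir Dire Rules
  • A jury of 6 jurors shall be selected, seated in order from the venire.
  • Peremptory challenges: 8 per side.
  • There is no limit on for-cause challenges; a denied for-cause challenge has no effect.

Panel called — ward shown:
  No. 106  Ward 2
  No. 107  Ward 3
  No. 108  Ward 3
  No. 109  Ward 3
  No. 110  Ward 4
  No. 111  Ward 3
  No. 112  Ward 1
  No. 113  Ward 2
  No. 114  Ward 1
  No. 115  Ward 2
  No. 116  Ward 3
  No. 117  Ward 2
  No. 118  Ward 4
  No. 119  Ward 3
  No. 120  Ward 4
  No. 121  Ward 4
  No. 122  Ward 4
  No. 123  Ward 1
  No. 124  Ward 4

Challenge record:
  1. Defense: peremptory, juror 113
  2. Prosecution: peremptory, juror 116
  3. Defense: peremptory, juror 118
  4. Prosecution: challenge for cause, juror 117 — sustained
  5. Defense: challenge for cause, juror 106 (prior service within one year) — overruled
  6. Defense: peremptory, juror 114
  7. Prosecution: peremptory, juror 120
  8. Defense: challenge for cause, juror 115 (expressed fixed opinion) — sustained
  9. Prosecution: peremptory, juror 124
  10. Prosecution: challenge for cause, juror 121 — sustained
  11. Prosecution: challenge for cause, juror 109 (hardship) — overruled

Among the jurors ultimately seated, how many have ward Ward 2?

1

Removed: #113, #114, #115, #116, #117, #118, #120, #121, #124.
Seated jurors 1–6: #106, #107, #108, #109, #110, #111.
Of those, in Ward 2: #106 → 1.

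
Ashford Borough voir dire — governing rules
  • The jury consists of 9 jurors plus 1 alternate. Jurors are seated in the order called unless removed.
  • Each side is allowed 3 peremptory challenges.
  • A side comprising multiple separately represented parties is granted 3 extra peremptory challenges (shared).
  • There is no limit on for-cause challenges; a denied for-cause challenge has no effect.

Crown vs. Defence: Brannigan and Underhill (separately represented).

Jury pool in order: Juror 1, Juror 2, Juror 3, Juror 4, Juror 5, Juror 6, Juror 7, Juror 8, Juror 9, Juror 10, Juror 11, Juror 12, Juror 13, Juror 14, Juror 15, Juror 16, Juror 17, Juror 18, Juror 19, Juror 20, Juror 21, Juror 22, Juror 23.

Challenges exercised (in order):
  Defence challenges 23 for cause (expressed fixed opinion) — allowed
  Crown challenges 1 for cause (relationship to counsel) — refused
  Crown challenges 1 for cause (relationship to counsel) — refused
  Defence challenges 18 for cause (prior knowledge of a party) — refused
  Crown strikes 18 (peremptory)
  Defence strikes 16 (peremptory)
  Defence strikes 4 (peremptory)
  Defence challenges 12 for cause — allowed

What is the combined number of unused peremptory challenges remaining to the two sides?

6

Crown allotment: 3. Defence allotment: 3 base + 3 multi-party = 6.
Crown peremptories used: #18 — 1 (for-cause on #1, #1 don't count).
Defence peremptories used: #16, #4 — 2 (for-cause on #23, #18, #12 don't count).
Remaining: (3 − 1) + (6 − 2) = 6.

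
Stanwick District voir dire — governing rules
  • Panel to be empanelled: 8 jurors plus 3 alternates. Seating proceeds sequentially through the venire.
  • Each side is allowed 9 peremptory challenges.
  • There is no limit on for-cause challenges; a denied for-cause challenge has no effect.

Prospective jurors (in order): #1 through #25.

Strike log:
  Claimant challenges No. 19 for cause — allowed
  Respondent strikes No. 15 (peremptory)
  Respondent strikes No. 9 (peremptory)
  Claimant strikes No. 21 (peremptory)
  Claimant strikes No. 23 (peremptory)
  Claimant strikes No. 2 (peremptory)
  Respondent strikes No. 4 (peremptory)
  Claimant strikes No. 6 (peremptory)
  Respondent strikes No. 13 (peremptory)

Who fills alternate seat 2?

16

Removed: #2, #4, #6, #9, #13, #15, #19, #21, #23.
Seating in order: seats 1–8 → #1, #3, #5, #7, #8, #10, #11, #12; alternates → #14, #16, #17.
So alternate 2 is #16.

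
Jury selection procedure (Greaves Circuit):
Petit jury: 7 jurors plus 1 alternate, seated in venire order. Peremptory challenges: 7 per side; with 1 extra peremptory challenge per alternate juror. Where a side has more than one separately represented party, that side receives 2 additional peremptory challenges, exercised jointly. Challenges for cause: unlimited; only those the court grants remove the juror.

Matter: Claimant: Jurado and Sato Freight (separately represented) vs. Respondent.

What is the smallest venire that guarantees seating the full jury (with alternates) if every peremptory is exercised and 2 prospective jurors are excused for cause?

28

Seats to fill: 7 + 1 alternates = 8.
Peremptories — Claimant: 7 + 1×1 + 2 = 10; Respondent: 7 + 1×1 = 8; total 18.
For-cause removals: 2.
Minimum venire: 8 + 18 + 2 = 28.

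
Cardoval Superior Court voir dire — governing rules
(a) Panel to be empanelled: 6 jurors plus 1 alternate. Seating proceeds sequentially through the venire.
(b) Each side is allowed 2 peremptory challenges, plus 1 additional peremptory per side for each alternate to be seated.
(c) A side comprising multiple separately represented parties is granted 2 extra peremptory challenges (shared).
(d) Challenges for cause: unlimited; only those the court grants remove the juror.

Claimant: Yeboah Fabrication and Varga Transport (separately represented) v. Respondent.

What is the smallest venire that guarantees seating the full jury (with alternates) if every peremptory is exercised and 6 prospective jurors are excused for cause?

Seats to fill: 6 + 1 alternates = 7.
Peremptories — Claimant: 2 + 1×1 + 2 = 5; Respondent: 2 + 1×1 = 3; total 8.
For-cause removals: 6.
Minimum venire: 7 + 8 + 6 = 21.

21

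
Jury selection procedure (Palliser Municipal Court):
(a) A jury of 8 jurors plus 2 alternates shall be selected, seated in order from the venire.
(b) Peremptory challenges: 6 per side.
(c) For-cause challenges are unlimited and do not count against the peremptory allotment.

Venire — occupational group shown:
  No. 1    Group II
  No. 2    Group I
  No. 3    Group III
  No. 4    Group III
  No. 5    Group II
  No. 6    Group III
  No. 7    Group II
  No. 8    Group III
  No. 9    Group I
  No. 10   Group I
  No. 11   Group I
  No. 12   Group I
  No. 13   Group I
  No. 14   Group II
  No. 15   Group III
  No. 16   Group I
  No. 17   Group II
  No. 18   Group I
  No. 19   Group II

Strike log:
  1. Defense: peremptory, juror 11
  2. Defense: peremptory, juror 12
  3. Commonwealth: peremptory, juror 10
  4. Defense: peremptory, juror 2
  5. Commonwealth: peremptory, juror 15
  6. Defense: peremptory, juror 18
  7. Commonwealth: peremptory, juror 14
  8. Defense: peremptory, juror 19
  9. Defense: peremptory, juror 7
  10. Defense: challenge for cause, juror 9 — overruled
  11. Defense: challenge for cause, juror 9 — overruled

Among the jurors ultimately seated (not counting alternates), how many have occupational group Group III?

Removed: #2, #7, #10, #11, #12, #14, #15, #18, #19.
Seated jurors 1–8: #1, #3, #4, #5, #6, #8, #9, #13 (alternates #16, #17 not counted).
Of those, in Group III: #3, #4, #6, #8 → 4.

4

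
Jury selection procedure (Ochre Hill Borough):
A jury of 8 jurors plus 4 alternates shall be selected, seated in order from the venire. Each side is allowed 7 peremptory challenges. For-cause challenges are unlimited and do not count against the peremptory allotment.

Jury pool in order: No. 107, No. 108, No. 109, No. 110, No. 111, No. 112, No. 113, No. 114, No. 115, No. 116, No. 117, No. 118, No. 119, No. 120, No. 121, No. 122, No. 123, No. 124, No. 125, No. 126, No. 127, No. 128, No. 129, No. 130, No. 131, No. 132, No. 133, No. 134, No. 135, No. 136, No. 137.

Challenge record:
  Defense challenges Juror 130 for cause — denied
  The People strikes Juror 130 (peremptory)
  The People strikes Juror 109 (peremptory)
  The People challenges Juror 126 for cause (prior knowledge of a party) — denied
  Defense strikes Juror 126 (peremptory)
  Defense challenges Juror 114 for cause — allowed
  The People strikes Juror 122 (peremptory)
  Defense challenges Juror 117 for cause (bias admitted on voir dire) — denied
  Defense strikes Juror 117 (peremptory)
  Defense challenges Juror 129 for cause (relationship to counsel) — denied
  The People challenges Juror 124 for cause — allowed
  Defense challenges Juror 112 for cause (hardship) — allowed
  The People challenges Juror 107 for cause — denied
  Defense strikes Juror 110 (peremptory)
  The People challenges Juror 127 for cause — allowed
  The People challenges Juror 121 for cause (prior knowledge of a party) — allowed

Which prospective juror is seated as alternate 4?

Removed: #109, #110, #112, #114, #117, #121, #122, #124, #126, #127, #130. (#107, #129 stay — for-cause denied.)
Seating in order: seats 1–8 → #107, #108, #111, #113, #115, #116, #118, #119; alternates → #120, #123, #125, #128.
So alternate 4 is #128.

128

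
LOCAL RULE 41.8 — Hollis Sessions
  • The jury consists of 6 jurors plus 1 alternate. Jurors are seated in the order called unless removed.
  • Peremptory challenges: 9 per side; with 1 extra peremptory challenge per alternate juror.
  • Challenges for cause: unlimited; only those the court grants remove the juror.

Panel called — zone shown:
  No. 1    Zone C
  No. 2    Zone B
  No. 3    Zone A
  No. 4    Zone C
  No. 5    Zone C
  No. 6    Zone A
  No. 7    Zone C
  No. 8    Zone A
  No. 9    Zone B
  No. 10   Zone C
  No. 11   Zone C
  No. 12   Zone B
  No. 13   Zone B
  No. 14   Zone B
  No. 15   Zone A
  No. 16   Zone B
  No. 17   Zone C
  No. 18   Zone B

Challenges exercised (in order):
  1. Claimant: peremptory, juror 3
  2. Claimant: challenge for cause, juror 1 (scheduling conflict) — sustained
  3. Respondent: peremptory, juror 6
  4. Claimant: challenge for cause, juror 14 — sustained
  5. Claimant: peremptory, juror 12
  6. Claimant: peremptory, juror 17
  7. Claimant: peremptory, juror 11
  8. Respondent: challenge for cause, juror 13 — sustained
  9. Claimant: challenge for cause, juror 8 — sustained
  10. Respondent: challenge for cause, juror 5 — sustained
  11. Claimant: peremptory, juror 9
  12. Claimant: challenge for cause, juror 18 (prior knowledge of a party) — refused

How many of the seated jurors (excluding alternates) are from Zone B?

2

Removed: #1, #3, #5, #6, #8, #9, #11, #12, #13, #14, #17.
Seated jurors 1–6: #2, #4, #7, #10, #15, #16 (alternates #18 not counted).
Of those, in Zone B: #2, #16 → 2.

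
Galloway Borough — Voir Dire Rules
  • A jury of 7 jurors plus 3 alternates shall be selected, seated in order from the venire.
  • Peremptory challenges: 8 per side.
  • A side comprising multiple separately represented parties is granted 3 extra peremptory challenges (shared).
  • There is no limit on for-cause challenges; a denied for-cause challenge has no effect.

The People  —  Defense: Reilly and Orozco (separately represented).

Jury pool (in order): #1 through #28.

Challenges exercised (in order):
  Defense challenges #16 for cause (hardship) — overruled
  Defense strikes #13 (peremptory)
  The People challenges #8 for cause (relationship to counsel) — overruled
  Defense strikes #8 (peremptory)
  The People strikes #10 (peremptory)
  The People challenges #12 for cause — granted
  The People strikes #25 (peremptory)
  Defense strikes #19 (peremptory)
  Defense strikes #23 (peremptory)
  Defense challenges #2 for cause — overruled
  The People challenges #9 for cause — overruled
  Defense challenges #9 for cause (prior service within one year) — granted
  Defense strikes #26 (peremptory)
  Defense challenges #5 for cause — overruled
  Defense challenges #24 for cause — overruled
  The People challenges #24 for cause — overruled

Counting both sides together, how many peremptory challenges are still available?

The People allotment: 8. Defense allotment: 8 base + 3 multi-party = 11.
The People peremptories used: #10, #25 — 2 (for-cause on #8, #12, #9, #24 don't count).
Defense peremptories used: #13, #8, #19, #23, #26 — 5 (for-cause on #16, #2, #9, #5, #24 don't count).
Remaining: (8 − 2) + (11 − 5) = 12.

12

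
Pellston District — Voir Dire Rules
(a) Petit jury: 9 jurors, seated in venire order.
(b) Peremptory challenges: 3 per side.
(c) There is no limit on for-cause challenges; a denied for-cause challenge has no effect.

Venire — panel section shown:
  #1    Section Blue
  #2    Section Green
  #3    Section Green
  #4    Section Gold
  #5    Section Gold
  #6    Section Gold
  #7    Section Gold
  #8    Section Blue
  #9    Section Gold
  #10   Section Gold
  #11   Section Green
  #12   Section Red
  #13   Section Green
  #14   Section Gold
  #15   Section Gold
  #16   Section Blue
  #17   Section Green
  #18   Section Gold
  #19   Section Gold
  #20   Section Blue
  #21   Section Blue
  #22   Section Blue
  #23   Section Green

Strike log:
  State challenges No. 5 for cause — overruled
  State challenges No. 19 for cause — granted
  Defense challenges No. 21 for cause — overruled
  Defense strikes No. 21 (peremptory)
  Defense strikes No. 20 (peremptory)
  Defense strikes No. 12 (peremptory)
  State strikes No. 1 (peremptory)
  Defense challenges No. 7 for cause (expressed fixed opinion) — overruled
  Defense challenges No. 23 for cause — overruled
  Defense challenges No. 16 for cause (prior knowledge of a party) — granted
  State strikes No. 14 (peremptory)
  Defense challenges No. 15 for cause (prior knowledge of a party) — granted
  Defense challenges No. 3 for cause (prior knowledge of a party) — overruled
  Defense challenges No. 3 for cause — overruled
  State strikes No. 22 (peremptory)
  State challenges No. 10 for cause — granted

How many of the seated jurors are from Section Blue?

Removed: #1, #10, #12, #14, #15, #16, #19, #20, #21, #22.
Seated jurors 1–9: #2, #3, #4, #5, #6, #7, #8, #9, #11.
Of those, in Section Blue: #8 → 1.

1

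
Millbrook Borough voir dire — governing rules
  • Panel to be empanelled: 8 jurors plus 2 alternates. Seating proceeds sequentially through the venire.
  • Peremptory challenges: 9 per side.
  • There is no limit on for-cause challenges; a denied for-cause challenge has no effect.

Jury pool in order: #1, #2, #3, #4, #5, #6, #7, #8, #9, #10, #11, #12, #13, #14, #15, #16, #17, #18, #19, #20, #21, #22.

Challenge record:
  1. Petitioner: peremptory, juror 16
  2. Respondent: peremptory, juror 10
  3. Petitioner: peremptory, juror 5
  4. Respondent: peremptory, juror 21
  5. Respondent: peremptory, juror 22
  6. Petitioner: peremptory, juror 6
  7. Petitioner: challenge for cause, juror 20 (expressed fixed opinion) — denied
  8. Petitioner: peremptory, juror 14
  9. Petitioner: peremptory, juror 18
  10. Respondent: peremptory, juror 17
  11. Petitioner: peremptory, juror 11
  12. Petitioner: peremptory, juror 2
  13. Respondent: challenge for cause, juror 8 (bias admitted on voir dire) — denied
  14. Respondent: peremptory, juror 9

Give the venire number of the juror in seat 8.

15

Removed: #2, #5, #6, #9, #10, #11, #14, #16, #17, #18, #21, #22. (#8, #20 stay — for-cause denied.)
Seating in order: seats 1–8 → #1, #3, #4, #7, #8, #12, #13, #15; alternates → #19, #20.
So seat 8 is #15.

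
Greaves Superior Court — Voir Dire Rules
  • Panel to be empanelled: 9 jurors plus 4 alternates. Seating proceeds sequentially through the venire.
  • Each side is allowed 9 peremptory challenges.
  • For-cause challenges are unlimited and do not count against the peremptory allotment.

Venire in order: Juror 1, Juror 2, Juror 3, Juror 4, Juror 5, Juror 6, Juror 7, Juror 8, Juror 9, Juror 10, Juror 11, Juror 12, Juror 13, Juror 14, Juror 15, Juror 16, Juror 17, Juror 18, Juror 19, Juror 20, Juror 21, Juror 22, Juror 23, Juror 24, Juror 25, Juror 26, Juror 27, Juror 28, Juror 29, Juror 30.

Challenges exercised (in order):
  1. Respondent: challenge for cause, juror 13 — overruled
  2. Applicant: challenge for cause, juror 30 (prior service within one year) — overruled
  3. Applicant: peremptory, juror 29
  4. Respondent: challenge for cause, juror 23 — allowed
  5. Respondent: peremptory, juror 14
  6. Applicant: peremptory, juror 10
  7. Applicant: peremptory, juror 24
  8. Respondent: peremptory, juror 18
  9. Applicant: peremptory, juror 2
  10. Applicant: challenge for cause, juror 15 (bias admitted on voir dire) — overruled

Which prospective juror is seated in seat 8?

Removed: #2, #10, #14, #18, #23, #24, #29. (#13, #15, #30 stay — for-cause denied.)
Seating in order: seats 1–9 → #1, #3, #4, #5, #6, #7, #8, #9, #11; alternates → #12, #13, #15, #16.
So seat 8 is #9.

9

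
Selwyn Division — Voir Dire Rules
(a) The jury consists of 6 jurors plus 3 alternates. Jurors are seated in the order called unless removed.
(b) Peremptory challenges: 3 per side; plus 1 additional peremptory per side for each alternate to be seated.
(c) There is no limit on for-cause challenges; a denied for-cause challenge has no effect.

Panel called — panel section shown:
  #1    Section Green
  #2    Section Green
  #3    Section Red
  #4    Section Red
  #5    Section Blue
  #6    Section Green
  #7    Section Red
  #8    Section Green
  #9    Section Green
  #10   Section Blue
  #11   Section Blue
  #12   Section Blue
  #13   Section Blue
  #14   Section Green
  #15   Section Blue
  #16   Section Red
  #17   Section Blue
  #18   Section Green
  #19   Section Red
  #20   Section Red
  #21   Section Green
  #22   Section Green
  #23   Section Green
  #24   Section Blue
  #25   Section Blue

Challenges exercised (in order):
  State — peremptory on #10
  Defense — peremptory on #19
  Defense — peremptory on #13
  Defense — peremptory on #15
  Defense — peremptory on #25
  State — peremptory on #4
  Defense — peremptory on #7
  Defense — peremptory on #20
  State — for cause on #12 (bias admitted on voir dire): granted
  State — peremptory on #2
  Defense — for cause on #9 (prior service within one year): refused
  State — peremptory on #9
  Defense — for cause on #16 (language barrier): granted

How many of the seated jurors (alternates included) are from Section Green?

Removed: #2, #4, #7, #9, #10, #12, #13, #15, #16, #19, #20, #25.
Seated (9 incl. alternates): #1, #3, #5, #6, #8, #11, #14, #17, #18.
Of those, in Section Green: #1, #6, #8, #14, #18 → 5.

5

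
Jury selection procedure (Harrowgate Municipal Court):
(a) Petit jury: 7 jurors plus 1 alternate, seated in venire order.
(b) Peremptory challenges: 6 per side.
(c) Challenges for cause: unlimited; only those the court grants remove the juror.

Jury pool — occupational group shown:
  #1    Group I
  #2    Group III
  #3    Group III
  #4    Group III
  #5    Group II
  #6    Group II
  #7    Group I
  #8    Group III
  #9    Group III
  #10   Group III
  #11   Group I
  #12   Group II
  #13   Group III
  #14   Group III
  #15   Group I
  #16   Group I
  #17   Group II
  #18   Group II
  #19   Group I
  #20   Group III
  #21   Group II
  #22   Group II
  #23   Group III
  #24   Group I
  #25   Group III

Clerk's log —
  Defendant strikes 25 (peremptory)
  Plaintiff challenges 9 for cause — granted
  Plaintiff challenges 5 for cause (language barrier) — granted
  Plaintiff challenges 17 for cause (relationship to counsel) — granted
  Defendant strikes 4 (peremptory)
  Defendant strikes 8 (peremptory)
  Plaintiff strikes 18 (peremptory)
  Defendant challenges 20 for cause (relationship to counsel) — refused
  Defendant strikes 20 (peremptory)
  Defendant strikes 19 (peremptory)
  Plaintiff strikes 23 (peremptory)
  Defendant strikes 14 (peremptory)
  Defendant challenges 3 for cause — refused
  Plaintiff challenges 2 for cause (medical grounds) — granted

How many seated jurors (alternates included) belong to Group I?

3

Removed: #2, #4, #5, #8, #9, #14, #17, #18, #19, #20, #23, #25.
Seated (8 incl. alternates): #1, #3, #6, #7, #10, #11, #12, #13.
Of those, in Group I: #1, #7, #11 → 3.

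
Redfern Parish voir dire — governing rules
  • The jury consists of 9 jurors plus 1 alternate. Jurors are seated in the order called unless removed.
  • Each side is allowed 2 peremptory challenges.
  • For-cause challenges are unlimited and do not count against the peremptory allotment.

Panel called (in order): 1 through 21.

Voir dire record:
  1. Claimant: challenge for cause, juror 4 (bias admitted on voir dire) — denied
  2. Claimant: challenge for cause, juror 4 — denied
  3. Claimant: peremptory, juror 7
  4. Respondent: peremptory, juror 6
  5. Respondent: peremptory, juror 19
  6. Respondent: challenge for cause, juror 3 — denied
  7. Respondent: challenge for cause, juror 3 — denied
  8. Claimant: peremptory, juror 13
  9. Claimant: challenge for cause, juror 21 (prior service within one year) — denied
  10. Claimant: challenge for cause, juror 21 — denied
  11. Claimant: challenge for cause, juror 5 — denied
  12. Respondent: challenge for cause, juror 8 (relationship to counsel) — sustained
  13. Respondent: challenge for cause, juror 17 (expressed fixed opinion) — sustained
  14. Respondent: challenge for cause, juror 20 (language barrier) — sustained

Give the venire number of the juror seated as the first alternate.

Removed: #6, #7, #8, #13, #17, #19, #20. (#3, #4, #5, #21 stay — for-cause denied.)
Seating in order: seats 1–9 → #1, #2, #3, #4, #5, #9, #10, #11, #12; alternates → #14.
So alternate 1 is #14.

14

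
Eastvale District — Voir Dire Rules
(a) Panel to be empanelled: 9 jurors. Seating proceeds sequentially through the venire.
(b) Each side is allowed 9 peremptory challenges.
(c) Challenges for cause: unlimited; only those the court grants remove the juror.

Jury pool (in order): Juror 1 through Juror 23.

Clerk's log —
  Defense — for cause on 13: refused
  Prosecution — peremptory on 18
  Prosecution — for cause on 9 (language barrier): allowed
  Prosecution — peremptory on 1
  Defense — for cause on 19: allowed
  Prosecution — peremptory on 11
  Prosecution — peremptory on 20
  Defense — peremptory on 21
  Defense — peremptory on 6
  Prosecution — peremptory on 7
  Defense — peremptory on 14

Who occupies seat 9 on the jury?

Removed: #1, #6, #7, #9, #11, #14, #18, #19, #20, #21. (#13 stays — for-cause denied.)
Seating in order: seats 1–9 → #2, #3, #4, #5, #8, #10, #12, #13, #15.
So seat 9 is #15.

15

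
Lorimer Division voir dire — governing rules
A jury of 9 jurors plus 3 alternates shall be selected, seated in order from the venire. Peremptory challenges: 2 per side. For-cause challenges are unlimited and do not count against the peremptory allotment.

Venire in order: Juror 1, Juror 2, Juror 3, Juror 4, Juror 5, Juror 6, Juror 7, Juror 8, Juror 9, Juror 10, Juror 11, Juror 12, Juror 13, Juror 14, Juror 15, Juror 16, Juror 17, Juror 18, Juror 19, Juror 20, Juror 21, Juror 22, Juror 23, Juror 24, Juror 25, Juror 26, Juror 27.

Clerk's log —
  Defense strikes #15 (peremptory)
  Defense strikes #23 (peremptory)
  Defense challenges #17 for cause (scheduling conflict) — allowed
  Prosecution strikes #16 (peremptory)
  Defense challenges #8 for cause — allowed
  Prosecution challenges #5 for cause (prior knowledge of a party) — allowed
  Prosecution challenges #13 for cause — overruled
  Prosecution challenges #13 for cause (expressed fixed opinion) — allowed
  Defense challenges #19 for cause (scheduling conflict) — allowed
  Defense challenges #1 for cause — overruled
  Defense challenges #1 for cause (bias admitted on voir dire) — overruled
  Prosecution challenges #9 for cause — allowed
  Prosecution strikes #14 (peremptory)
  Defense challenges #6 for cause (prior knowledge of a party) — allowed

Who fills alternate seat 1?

Removed: #5, #6, #8, #9, #13, #14, #15, #16, #17, #19, #23. (#1 stays — for-cause denied.)
Seating in order: seats 1–9 → #1, #2, #3, #4, #7, #10, #11, #12, #18; alternates → #20, #21, #22.
So alternate 1 is #20.

20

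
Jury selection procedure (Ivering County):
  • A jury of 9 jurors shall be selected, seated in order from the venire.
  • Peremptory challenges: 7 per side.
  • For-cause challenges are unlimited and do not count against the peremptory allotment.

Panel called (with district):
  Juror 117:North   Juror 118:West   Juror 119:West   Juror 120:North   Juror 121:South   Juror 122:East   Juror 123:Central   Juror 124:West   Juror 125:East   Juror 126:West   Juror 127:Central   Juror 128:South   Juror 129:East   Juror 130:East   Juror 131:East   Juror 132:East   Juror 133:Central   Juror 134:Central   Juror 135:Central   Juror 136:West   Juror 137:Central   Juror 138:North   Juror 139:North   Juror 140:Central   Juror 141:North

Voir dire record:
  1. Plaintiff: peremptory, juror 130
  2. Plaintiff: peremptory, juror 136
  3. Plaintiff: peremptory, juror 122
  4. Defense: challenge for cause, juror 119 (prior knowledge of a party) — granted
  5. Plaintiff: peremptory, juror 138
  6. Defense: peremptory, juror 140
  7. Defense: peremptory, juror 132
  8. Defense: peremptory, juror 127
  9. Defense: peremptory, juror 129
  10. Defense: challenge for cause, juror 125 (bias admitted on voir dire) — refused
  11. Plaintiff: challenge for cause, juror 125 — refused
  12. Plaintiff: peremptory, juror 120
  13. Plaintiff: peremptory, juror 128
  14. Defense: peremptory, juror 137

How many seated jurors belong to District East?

2

Removed: #119, #120, #122, #127, #128, #129, #130, #132, #136, #137, #138, #140.
Seated jurors 1–9: #117, #118, #121, #123, #124, #125, #126, #131, #133.
Of those, in District East: #125, #131 → 2.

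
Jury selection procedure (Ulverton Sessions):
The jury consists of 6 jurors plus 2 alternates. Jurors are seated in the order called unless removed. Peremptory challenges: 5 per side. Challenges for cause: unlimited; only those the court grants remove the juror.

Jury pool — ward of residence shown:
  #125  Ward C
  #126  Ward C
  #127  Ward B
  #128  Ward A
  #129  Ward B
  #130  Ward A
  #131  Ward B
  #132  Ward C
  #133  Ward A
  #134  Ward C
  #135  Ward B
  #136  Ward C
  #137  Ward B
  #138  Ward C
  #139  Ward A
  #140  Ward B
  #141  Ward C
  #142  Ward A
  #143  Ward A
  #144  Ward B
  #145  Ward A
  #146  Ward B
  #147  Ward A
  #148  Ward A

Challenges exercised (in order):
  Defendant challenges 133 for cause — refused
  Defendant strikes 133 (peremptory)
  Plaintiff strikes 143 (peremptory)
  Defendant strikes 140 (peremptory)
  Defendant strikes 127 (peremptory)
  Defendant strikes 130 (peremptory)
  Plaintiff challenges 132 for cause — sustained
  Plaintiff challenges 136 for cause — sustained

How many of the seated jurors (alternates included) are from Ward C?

3

Removed: #127, #130, #132, #133, #136, #140, #143.
Seated (8 incl. alternates): #125, #126, #128, #129, #131, #134, #135, #137.
Of those, in Ward C: #125, #126, #134 → 3.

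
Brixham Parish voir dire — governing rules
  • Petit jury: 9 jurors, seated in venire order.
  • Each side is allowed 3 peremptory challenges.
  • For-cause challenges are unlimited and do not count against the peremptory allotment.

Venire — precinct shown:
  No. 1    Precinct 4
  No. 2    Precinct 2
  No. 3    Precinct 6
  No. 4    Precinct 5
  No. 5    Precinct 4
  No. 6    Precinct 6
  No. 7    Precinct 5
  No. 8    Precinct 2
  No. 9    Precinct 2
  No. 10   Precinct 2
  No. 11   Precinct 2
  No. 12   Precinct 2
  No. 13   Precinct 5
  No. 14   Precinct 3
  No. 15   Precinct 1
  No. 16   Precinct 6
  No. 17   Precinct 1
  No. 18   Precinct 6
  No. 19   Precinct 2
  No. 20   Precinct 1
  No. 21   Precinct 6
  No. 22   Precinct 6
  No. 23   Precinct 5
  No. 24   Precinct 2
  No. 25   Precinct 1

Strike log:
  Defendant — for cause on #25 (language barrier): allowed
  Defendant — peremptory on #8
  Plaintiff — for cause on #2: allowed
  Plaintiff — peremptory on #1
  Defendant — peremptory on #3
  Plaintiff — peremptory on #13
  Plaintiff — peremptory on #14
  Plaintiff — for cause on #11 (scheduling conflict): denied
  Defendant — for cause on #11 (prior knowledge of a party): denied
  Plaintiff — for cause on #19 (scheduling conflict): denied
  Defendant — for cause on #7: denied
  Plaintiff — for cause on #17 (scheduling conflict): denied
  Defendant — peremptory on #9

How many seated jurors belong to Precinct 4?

Removed: #1, #2, #3, #8, #9, #13, #14, #25.
Seated jurors 1–9: #4, #5, #6, #7, #10, #11, #12, #15, #16.
Of those, in Precinct 4: #5 → 1.

1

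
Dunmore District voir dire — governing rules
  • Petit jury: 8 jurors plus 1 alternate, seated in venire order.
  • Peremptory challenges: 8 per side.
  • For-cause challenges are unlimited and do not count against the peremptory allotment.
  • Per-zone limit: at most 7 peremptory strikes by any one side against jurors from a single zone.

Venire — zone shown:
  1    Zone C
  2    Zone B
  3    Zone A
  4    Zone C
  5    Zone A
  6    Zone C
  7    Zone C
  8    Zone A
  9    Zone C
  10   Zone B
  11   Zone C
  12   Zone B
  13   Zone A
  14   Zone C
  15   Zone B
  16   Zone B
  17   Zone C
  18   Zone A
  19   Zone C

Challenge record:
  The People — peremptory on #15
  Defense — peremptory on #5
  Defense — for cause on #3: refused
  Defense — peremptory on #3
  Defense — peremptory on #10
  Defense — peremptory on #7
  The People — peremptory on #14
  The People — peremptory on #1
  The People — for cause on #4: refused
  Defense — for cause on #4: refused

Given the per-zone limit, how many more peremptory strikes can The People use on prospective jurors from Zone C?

5

The People peremptories so far: #15, #14, #1 — 3 of 8 used, 5 left overall.
Against Zone C: #14, #1 — 2 used; per-zone cap 7 leaves 5.
Binding limit: min(5, 5) = 5.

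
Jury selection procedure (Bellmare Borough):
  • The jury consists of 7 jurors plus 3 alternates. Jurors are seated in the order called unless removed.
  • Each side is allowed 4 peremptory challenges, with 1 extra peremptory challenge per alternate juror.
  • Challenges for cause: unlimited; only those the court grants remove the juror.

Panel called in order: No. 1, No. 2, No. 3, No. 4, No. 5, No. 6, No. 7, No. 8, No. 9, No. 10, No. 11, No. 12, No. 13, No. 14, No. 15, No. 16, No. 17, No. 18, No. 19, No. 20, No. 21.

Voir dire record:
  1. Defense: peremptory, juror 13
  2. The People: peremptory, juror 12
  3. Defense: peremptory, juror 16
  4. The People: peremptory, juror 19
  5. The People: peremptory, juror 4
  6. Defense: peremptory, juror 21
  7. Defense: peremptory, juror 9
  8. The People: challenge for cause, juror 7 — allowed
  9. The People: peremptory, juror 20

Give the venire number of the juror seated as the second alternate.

14

Removed: #4, #7, #9, #12, #13, #16, #19, #20, #21.
Seating in order: seats 1–7 → #1, #2, #3, #5, #6, #8, #10; alternates → #11, #14, #15.
So alternate 2 is #14.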